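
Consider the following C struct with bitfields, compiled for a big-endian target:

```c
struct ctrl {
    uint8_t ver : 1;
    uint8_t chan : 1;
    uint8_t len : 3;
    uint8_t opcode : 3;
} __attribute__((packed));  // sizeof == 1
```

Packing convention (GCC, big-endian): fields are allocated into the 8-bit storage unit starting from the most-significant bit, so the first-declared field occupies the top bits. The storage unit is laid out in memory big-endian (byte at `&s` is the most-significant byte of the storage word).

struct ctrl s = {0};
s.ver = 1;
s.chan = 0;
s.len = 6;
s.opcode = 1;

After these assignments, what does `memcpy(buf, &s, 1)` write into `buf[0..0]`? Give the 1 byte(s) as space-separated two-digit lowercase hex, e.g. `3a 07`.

b1

[7+:1] ver=1 & 0x1 = 0x1; word=0x80
[6+:1] chan=0 & 0x1 = 0x0; word=0x80
[3+:3] len=6 & 0x7 = 0x6; word=0xb0
[0+:3] opcode=1 & 0x7 = 0x1; word=0xb1
word = 0xb1 → big-endian bytes:
  [0]=0xb1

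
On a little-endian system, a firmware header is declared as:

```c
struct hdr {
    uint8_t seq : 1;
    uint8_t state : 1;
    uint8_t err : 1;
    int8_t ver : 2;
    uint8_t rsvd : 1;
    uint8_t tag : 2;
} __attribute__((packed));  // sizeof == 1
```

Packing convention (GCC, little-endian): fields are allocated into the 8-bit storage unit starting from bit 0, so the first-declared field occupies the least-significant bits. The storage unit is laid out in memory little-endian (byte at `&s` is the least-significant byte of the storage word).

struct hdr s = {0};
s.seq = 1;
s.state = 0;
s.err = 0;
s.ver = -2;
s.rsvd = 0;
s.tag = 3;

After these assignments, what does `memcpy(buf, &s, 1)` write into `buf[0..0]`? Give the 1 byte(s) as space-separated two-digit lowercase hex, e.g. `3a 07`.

d1

[0+:1] seq=1 & 0x1 = 0x1; word=0x01
[1+:1] state=0 & 0x1 = 0x0; word=0x01
[2+:1] err=0 & 0x1 = 0x0; word=0x01
[3+:2] ver=-2 & 0x3 = 0x2; word=0x11
[5+:1] rsvd=0 & 0x1 = 0x0; word=0x11
[6+:2] tag=3 & 0x3 = 0x3; word=0xd1
word = 0xd1 → little-endian bytes:
  [0]=0xd1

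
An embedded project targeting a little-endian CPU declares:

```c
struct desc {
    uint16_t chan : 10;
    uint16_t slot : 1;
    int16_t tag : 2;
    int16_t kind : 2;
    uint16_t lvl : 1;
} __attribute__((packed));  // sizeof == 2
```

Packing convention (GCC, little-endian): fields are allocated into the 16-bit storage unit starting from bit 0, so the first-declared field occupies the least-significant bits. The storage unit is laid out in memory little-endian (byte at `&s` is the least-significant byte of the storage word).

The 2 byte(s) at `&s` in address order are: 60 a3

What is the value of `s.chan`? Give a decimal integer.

864

[0]=0x60 [1]=0xa3 (little-endian) → word 0xa360
chan:10 @ bit 0 → (0xa360>>0)&0x3ff = 0x360  ←
slot:1 @ bit 10 → (0xa360>>10)&0x1 = 0x0
tag:2 @ bit 11 → (0xa360>>11)&0x3 = 0x0
kind:2 @ bit 13 → (0xa360>>13)&0x3 = 0x1
lvl:1 @ bit 15 → (0xa360>>15)&0x1 = 0x1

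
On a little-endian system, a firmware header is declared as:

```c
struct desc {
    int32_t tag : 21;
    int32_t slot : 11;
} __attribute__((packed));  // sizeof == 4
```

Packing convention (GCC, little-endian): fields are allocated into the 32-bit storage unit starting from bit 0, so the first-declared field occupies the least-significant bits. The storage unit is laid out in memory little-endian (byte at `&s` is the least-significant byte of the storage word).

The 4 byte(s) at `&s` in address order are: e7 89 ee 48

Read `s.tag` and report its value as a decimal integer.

952807

[0]=0xe7 [1]=0x89 [2]=0xee [3]=0x48 (little-endian) → word 0x48ee89e7
tag:21 @ bit 0 → (0x48ee89e7>>0)&0x1fffff = 0xe89e7  ←
slot:11 @ bit 21 → (0x48ee89e7>>21)&0x7ff = 0x247
tag signed 21b, MSB=0: value = 952807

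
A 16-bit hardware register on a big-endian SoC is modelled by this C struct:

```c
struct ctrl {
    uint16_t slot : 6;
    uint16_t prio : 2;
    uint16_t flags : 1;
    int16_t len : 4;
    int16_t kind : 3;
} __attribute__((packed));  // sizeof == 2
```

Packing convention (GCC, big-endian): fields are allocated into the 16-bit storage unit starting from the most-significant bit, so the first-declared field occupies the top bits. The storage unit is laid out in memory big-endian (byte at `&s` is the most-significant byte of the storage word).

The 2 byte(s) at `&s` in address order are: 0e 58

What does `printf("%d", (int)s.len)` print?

-5

[0]=0x0e [1]=0x58 (big-endian) → word 0x0e58
slot:6 @ bit 10 → (0x0e58>>10)&0x3f = 0x3
prio:2 @ bit 8 → (0x0e58>>8)&0x3 = 0x2
flags:1 @ bit 7 → (0x0e58>>7)&0x1 = 0x0
len:4 @ bit 3 → (0x0e58>>3)&0xf = 0xb  ←
kind:3 @ bit 0 → (0x0e58>>0)&0x7 = 0x0
len signed 4b, MSB=1: 11 - 16 = -5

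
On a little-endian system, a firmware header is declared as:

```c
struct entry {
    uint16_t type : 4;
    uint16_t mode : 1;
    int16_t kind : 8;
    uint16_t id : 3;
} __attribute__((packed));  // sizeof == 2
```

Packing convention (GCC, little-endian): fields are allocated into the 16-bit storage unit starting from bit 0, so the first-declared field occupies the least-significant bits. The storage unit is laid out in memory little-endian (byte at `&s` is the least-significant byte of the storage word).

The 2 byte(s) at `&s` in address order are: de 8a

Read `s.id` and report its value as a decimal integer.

[0]=0xde [1]=0x8a (little-endian) → word 0x8ade
type [0+:4] = (word>>0) & 0xf = 14
mode [4+:1] = (word>>4) & 0x1 = 1
kind [5+:8] = (word>>5) & 0xff = 86
id [13+:3] = (word>>13) & 0x7 = 4  ←

4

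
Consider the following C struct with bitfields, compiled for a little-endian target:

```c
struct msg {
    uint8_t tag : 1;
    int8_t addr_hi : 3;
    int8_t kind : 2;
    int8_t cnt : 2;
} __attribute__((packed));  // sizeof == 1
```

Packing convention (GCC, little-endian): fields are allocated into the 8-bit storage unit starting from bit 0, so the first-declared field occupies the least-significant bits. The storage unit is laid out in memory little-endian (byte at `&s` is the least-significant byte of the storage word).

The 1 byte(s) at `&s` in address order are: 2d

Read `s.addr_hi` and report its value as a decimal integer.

[0]=0x2d (little-endian) → word 0x2d
tag:1 @ bit 0 → (0x2d>>0)&0x1 = 0x1
addr_hi:3 @ bit 1 → (0x2d>>1)&0x7 = 0x6  ←
kind:2 @ bit 4 → (0x2d>>4)&0x3 = 0x2
cnt:2 @ bit 6 → (0x2d>>6)&0x3 = 0x0
addr_hi signed 3b, MSB=1: 6 - 8 = -2

-2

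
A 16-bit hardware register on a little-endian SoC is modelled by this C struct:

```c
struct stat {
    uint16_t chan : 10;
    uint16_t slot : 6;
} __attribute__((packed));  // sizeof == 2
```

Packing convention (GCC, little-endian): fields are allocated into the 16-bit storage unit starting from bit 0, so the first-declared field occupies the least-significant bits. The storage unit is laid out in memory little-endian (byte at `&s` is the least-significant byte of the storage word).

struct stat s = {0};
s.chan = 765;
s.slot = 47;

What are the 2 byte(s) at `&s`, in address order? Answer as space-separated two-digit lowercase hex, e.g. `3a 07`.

fd be

[0+:10] chan=765 & 0x3ff = 0x2fd; word=0x02fd
[10+:6] slot=47 & 0x3f = 0x2f; word=0xbefd
word = 0xbefd → little-endian bytes:
  [0]=0xfd  [1]=0xbe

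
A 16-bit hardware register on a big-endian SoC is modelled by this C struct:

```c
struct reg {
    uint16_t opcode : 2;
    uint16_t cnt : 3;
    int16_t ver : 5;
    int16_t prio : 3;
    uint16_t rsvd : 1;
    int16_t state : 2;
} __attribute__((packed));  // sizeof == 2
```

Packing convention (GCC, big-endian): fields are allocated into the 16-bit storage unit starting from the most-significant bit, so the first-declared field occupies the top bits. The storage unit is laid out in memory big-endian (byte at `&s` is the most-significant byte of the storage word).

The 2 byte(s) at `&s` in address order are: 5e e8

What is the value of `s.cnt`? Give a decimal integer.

[0]=0x5e [1]=0xe8 (big-endian) → word 0x5ee8
opcode [14+:2] = (word>>14) & 0x3 = 1
cnt [11+:3] = (word>>11) & 0x7 = 3  ←
ver [6+:5] = (word>>6) & 0x1f = 27
prio [3+:3] = (word>>3) & 0x7 = 5
rsvd [2+:1] = (word>>2) & 0x1 = 0
state [0+:2] = (word>>0) & 0x3 = 0

3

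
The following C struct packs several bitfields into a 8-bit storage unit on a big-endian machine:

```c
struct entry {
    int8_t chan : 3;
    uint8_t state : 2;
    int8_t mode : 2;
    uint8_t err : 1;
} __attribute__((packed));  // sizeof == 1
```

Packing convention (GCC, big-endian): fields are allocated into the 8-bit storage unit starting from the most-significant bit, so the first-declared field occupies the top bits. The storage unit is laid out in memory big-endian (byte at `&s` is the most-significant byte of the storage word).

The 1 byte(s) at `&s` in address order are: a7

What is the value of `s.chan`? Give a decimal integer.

-3

[0]=0xa7 (big-endian) → word 0xa7
chan:3 @ bit 5 → (0xa7>>5)&0x7 = 0x5  ←
state:2 @ bit 3 → (0xa7>>3)&0x3 = 0x0
mode:2 @ bit 1 → (0xa7>>1)&0x3 = 0x3
err:1 @ bit 0 → (0xa7>>0)&0x1 = 0x1
chan signed 3b, MSB=1: 5 - 8 = -3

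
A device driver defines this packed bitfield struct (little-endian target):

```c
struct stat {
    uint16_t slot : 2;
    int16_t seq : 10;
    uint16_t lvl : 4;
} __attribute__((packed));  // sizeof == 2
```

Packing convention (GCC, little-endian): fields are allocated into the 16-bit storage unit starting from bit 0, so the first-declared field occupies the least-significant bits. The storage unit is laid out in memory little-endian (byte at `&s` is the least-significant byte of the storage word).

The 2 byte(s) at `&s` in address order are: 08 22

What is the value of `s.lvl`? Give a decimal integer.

[0]=0x08 [1]=0x22 (little-endian) → word 0x2208
slot:2 @ bit 0 → (0x2208>>0)&0x3 = 0x0
seq:10 @ bit 2 → (0x2208>>2)&0x3ff = 0x82
lvl:4 @ bit 12 → (0x2208>>12)&0xf = 0x2  ←

2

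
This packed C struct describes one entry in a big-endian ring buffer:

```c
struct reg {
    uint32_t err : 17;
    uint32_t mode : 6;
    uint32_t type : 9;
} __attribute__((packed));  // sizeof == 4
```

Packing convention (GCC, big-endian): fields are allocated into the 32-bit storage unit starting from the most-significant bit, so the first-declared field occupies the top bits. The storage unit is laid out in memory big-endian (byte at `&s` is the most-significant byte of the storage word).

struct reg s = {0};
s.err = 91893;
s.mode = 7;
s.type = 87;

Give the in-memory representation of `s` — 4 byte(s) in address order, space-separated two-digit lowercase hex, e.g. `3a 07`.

[15+:17] err=91893 & 0x1ffff = 0x166f5; word=0xb37a8000
[9+:6] mode=7 & 0x3f = 0x7; word=0xb37a8e00
[0+:9] type=87 & 0x1ff = 0x57; word=0xb37a8e57
word = 0xb37a8e57 → big-endian bytes:
  [0]=0xb3  [1]=0x7a  [2]=0x8e  [3]=0x57

b3 7a 8e 57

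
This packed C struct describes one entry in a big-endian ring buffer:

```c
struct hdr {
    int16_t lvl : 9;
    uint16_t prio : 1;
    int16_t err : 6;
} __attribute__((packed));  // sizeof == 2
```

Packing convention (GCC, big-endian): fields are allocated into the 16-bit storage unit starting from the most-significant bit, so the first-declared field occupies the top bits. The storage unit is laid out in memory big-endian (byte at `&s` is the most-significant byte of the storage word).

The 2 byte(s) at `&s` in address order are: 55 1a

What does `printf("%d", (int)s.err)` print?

[0]=0x55 [1]=0x1a (big-endian) → word 0x551a
lvl:9 @ bit 7 → (0x551a>>7)&0x1ff = 0xaa
prio:1 @ bit 6 → (0x551a>>6)&0x1 = 0x0
err:6 @ bit 0 → (0x551a>>0)&0x3f = 0x1a  ←
err signed 6b, MSB=0: value = 26

26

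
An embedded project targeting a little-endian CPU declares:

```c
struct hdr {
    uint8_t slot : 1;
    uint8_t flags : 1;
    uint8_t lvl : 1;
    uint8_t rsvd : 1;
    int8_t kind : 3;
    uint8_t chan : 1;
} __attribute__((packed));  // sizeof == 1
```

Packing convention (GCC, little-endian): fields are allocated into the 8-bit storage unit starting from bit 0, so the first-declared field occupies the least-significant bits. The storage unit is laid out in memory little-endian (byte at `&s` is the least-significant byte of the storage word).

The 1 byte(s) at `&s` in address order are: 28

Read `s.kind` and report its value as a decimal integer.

[0]=0x28 (little-endian) → word 0x28
slot:1 @ bit 0 → (0x28>>0)&0x1 = 0x0
flags:1 @ bit 1 → (0x28>>1)&0x1 = 0x0
lvl:1 @ bit 2 → (0x28>>2)&0x1 = 0x0
rsvd:1 @ bit 3 → (0x28>>3)&0x1 = 0x1
kind:3 @ bit 4 → (0x28>>4)&0x7 = 0x2  ←
chan:1 @ bit 7 → (0x28>>7)&0x1 = 0x0
kind signed 3b, MSB=0: value = 2

2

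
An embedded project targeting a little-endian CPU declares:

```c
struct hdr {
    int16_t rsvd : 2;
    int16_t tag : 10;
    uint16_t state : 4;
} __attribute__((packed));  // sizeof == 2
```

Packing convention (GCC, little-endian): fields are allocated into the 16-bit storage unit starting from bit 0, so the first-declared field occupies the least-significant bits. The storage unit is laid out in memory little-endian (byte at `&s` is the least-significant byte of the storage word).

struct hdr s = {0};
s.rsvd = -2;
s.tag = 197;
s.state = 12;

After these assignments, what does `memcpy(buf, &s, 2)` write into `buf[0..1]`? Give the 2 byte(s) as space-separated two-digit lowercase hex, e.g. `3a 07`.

16 c3

rsvd:2 = -2 → 0x2 << 0 → word 0x0002
tag:10 = 197 → 0xc5 << 2 → word 0x0316
state:4 = 12 → 0xc << 12 → word 0xc316
word = 0xc316 → little-endian bytes:
  [0]=0x16  [1]=0xc3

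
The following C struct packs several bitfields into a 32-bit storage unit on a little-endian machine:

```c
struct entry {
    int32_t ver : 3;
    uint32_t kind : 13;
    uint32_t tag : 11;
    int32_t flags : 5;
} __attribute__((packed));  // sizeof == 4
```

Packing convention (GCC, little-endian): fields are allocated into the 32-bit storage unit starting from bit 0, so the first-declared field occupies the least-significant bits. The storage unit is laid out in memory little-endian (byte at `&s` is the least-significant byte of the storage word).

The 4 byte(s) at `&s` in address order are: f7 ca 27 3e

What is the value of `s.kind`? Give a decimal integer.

[0]=0xf7 [1]=0xca [2]=0x27 [3]=0x3e (little-endian) → word 0x3e27caf7
ver [0+:3] = (word>>0) & 0x7 = 7
kind [3+:13] = (word>>3) & 0x1fff = 6494  ←
tag [16+:11] = (word>>16) & 0x7ff = 1575
flags [27+:5] = (word>>27) & 0x1f = 7

6494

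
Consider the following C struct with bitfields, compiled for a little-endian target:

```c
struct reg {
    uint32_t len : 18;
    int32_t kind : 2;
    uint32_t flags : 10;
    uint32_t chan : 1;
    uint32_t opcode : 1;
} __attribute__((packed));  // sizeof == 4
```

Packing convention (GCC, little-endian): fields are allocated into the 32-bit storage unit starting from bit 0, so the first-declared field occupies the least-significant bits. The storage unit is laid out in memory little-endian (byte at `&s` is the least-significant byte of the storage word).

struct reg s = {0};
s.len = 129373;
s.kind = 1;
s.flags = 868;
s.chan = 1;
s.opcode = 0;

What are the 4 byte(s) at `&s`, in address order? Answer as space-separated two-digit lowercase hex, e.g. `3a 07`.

5d f9 45 76

[0+:18] len=129373 & 0x3ffff = 0x1f95d; word=0x0001f95d
[18+:2] kind=1 & 0x3 = 0x1; word=0x0005f95d
[20+:10] flags=868 & 0x3ff = 0x364; word=0x3645f95d
[30+:1] chan=1 & 0x1 = 0x1; word=0x7645f95d
[31+:1] opcode=0 & 0x1 = 0x0; word=0x7645f95d
word = 0x7645f95d → little-endian bytes:
  [0]=0x5d  [1]=0xf9  [2]=0x45  [3]=0x76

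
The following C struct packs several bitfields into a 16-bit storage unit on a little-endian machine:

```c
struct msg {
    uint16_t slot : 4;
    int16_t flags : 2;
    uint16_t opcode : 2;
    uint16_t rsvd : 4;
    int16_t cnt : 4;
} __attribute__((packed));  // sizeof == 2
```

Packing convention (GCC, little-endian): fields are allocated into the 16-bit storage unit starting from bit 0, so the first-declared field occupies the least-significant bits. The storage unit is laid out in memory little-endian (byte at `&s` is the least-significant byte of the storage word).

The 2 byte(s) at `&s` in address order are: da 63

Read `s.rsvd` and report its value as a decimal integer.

3

[0]=0xda [1]=0x63 (little-endian) → word 0x63da
slot [0+:4] = (word>>0) & 0xf = 10
flags [4+:2] = (word>>4) & 0x3 = 1
opcode [6+:2] = (word>>6) & 0x3 = 3
rsvd [8+:4] = (word>>8) & 0xf = 3  ←
cnt [12+:4] = (word>>12) & 0xf = 6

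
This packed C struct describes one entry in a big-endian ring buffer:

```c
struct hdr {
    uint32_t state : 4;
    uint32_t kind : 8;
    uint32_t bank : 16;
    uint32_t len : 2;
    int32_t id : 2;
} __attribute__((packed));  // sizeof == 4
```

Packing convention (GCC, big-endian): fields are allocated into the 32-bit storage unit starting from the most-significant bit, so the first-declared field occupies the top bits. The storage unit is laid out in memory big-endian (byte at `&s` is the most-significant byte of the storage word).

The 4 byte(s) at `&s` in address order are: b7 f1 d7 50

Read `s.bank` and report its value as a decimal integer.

[0]=0xb7 [1]=0xf1 [2]=0xd7 [3]=0x50 (big-endian) → word 0xb7f1d750
state:4 @ bit 28 → (0xb7f1d750>>28)&0xf = 0xb
kind:8 @ bit 20 → (0xb7f1d750>>20)&0xff = 0x7f
bank:16 @ bit 4 → (0xb7f1d750>>4)&0xffff = 0x1d75  ←
len:2 @ bit 2 → (0xb7f1d750>>2)&0x3 = 0x0
id:2 @ bit 0 → (0xb7f1d750>>0)&0x3 = 0x0

7541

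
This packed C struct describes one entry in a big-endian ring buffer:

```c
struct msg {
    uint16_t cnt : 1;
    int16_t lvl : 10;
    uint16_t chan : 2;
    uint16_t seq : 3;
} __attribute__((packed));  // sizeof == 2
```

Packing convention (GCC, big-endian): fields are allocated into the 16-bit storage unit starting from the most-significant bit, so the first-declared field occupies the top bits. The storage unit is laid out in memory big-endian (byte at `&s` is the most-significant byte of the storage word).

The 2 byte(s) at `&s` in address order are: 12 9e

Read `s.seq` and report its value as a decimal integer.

6

[0]=0x12 [1]=0x9e (big-endian) → word 0x129e
cnt [15+:1] = (word>>15) & 0x1 = 0
lvl [5+:10] = (word>>5) & 0x3ff = 148
chan [3+:2] = (word>>3) & 0x3 = 3
seq [0+:3] = (word>>0) & 0x7 = 6  ←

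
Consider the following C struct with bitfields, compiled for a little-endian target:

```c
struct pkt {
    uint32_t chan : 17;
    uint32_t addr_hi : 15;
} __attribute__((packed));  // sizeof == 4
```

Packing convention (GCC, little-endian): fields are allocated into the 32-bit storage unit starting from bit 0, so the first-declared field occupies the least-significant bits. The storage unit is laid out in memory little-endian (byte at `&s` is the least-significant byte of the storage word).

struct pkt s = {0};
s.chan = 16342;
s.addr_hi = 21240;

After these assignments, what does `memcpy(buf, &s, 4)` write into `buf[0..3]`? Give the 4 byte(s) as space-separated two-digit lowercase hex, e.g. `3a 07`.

chan (17b) val=16342 bits=0x3fd6 at bit 0: 0x00003fd6
addr_hi (15b) val=21240 bits=0x52f8 at bit 17: 0xa5f03fd6
word = 0xa5f03fd6 → little-endian bytes:
  [0]=0xd6  [1]=0x3f  [2]=0xf0  [3]=0xa5

d6 3f f0 a5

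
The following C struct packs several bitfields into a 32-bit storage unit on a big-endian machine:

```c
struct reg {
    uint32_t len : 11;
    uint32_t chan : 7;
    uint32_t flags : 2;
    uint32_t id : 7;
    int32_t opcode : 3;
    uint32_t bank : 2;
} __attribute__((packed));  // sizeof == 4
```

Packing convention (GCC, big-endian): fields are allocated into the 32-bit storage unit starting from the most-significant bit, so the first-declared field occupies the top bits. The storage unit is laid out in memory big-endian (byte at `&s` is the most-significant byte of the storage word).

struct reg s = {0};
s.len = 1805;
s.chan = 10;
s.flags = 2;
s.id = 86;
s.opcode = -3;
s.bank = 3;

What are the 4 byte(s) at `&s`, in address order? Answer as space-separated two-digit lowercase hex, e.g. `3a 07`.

len (11b) val=1805 bits=0x70d at bit 21: 0xe1a00000
chan (7b) val=10 bits=0xa at bit 14: 0xe1a28000
flags (2b) val=2 bits=0x2 at bit 12: 0xe1a2a000
id (7b) val=86 bits=0x56 at bit 5: 0xe1a2aac0
opcode (3b) val=-3 bits=0x5 at bit 2: 0xe1a2aad4
bank (2b) val=3 bits=0x3 at bit 0: 0xe1a2aad7
word = 0xe1a2aad7 → big-endian bytes:
  [0]=0xe1  [1]=0xa2  [2]=0xaa  [3]=0xd7

e1 a2 aa d7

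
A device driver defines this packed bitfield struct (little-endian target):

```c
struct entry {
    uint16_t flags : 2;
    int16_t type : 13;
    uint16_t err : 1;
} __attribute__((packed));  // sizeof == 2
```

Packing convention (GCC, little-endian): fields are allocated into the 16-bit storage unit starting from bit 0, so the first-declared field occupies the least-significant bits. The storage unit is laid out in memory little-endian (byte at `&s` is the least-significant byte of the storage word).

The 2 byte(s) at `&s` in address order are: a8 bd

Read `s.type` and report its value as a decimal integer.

3946

[0]=0xa8 [1]=0xbd (little-endian) → word 0xbda8
flags [0+:2] = (word>>0) & 0x3 = 0
type [2+:13] = (word>>2) & 0x1fff = 3946  ←
err [15+:1] = (word>>15) & 0x1 = 1
type signed 13b, MSB=0: value = 3946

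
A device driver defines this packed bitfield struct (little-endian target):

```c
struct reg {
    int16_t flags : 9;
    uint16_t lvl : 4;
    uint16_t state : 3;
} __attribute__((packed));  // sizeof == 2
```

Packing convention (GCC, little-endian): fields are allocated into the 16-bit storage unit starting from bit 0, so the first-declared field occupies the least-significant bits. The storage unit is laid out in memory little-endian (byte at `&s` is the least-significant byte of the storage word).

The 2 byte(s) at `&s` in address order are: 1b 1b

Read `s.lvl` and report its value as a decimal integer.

13

[0]=0x1b [1]=0x1b (little-endian) → word 0x1b1b
flags [0+:9] = (word>>0) & 0x1ff = 283
lvl [9+:4] = (word>>9) & 0xf = 13  ←
state [13+:3] = (word>>13) & 0x7 = 0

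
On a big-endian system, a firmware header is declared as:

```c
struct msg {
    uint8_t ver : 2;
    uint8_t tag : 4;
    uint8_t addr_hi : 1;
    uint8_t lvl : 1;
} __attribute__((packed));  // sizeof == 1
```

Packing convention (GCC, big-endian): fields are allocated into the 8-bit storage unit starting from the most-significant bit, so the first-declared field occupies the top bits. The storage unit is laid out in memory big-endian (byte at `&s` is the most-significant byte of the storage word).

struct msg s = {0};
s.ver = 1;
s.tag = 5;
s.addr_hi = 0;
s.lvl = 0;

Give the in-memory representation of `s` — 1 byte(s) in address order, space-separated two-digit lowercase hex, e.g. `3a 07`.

54

ver (2b) val=1 bits=0x1 at bit 6: 0x40
tag (4b) val=5 bits=0x5 at bit 2: 0x54
addr_hi (1b) val=0 bits=0x0 at bit 1: 0x54
lvl (1b) val=0 bits=0x0 at bit 0: 0x54
word = 0x54 → big-endian bytes:
  [0]=0x54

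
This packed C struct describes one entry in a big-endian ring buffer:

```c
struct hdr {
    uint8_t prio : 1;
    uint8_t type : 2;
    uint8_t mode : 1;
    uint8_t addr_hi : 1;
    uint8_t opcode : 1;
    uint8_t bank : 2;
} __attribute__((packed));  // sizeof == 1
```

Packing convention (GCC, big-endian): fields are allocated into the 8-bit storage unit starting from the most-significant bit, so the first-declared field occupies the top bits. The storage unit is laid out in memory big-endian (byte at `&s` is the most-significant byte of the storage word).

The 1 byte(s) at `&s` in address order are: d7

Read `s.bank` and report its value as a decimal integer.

[0]=0xd7 (big-endian) → word 0xd7
prio [7+:1] = (word>>7) & 0x1 = 1
type [5+:2] = (word>>5) & 0x3 = 2
mode [4+:1] = (word>>4) & 0x1 = 1
addr_hi [3+:1] = (word>>3) & 0x1 = 0
opcode [2+:1] = (word>>2) & 0x1 = 1
bank [0+:2] = (word>>0) & 0x3 = 3  ←

3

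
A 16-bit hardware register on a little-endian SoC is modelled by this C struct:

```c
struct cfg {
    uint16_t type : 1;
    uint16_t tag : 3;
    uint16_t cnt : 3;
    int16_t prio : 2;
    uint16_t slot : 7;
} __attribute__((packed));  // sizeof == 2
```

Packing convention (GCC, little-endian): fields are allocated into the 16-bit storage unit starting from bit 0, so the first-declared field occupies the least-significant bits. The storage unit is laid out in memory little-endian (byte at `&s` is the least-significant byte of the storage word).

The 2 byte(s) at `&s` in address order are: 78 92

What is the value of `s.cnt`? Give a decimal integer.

7

[0]=0x78 [1]=0x92 (little-endian) → word 0x9278
type [0+:1] = (word>>0) & 0x1 = 0
tag [1+:3] = (word>>1) & 0x7 = 4
cnt [4+:3] = (word>>4) & 0x7 = 7  ←
prio [7+:2] = (word>>7) & 0x3 = 0
slot [9+:7] = (word>>9) & 0x7f = 73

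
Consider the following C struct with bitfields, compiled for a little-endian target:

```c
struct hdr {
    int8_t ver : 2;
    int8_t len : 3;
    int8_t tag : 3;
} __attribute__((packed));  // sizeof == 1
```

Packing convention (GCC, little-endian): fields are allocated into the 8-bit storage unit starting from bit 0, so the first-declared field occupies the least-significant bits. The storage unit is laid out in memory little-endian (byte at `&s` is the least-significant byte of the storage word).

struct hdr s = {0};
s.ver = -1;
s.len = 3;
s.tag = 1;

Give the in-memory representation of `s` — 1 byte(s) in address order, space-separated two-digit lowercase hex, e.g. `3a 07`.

[0+:2] ver=-1 & 0x3 = 0x3; word=0x03
[2+:3] len=3 & 0x7 = 0x3; word=0x0f
[5+:3] tag=1 & 0x7 = 0x1; word=0x2f
word = 0x2f → little-endian bytes:
  [0]=0x2f

2f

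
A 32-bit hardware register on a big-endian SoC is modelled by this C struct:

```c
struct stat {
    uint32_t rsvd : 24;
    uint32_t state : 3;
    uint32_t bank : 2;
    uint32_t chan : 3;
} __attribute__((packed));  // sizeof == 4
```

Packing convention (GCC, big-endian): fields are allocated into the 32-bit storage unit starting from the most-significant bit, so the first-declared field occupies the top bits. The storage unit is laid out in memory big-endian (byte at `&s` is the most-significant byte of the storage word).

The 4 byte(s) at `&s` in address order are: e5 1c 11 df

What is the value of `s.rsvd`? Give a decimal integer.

[0]=0xe5 [1]=0x1c [2]=0x11 [3]=0xdf (big-endian) → word 0xe51c11df
rsvd:24 @ bit 8 → (0xe51c11df>>8)&0xffffff = 0xe51c11  ←
state:3 @ bit 5 → (0xe51c11df>>5)&0x7 = 0x6
bank:2 @ bit 3 → (0xe51c11df>>3)&0x3 = 0x3
chan:3 @ bit 0 → (0xe51c11df>>0)&0x7 = 0x7

15014929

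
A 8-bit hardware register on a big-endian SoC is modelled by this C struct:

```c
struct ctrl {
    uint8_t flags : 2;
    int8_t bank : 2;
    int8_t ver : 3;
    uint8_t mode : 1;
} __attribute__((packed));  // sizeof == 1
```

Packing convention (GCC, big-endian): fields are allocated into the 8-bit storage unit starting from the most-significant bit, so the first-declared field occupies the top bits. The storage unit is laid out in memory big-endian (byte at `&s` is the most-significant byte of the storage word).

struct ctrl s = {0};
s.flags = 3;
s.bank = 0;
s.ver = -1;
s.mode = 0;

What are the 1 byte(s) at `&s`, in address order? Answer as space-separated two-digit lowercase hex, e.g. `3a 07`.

flags (2b) val=3 bits=0x3 at bit 6: 0xc0
bank (2b) val=0 bits=0x0 at bit 4: 0xc0
ver (3b) val=-1 bits=0x7 at bit 1: 0xce
mode (1b) val=0 bits=0x0 at bit 0: 0xce
word = 0xce → big-endian bytes:
  [0]=0xce

ce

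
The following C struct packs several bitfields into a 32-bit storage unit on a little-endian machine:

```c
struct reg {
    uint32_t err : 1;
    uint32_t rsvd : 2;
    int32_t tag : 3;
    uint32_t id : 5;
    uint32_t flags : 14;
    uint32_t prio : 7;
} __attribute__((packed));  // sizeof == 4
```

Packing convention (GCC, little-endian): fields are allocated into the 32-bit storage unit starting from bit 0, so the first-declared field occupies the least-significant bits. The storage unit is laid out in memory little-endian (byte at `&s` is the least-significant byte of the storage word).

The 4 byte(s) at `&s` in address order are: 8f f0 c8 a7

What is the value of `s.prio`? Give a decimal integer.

[0]=0x8f [1]=0xf0 [2]=0xc8 [3]=0xa7 (little-endian) → word 0xa7c8f08f
err:1 @ bit 0 → (0xa7c8f08f>>0)&0x1 = 0x1
rsvd:2 @ bit 1 → (0xa7c8f08f>>1)&0x3 = 0x3
tag:3 @ bit 3 → (0xa7c8f08f>>3)&0x7 = 0x1
id:5 @ bit 6 → (0xa7c8f08f>>6)&0x1f = 0x2
flags:14 @ bit 11 → (0xa7c8f08f>>11)&0x3fff = 0x391e
prio:7 @ bit 25 → (0xa7c8f08f>>25)&0x7f = 0x53  ←

83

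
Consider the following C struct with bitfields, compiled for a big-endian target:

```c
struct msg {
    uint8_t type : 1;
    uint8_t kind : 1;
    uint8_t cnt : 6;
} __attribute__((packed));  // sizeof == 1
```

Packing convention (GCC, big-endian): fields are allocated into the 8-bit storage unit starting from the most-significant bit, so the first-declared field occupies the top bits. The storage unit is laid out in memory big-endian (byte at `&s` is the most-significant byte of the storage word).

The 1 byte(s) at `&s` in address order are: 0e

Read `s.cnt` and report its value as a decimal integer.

[0]=0x0e (big-endian) → word 0x0e
type [7+:1] = (word>>7) & 0x1 = 0
kind [6+:1] = (word>>6) & 0x1 = 0
cnt [0+:6] = (word>>0) & 0x3f = 14  ←

14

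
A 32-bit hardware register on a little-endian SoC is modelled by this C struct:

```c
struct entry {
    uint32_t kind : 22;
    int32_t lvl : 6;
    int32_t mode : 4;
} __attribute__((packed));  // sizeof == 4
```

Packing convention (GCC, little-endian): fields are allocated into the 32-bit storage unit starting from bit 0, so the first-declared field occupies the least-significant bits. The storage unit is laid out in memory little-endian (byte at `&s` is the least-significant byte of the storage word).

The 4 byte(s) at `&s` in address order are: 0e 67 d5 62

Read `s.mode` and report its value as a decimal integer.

6

[0]=0x0e [1]=0x67 [2]=0xd5 [3]=0x62 (little-endian) → word 0x62d5670e
kind [0+:22] = (word>>0) & 0x3fffff = 1402638
lvl [22+:6] = (word>>22) & 0x3f = 11
mode [28+:4] = (word>>28) & 0xf = 6  ←
mode signed 4b, MSB=0: value = 6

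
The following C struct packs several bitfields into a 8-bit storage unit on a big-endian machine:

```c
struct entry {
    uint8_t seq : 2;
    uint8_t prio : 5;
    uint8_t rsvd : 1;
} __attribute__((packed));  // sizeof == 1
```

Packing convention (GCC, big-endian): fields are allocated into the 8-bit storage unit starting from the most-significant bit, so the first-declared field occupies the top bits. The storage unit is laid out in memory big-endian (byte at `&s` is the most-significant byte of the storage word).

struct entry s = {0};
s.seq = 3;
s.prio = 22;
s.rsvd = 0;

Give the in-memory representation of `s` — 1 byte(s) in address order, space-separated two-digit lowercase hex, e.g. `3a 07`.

ec

[6+:2] seq=3 & 0x3 = 0x3; word=0xc0
[1+:5] prio=22 & 0x1f = 0x16; word=0xec
[0+:1] rsvd=0 & 0x1 = 0x0; word=0xec
word = 0xec → big-endian bytes:
  [0]=0xec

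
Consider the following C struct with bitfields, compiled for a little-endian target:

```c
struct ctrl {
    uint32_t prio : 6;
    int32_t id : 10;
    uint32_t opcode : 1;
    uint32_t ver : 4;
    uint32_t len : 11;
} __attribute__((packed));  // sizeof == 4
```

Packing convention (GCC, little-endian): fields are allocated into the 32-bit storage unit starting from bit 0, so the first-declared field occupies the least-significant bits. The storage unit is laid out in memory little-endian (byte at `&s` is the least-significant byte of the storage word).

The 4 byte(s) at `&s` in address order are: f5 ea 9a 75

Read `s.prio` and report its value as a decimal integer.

53

[0]=0xf5 [1]=0xea [2]=0x9a [3]=0x75 (little-endian) → word 0x759aeaf5
prio [0+:6] = (word>>0) & 0x3f = 53  ←
id [6+:10] = (word>>6) & 0x3ff = 939
opcode [16+:1] = (word>>16) & 0x1 = 0
ver [17+:4] = (word>>17) & 0xf = 13
len [21+:11] = (word>>21) & 0x7ff = 940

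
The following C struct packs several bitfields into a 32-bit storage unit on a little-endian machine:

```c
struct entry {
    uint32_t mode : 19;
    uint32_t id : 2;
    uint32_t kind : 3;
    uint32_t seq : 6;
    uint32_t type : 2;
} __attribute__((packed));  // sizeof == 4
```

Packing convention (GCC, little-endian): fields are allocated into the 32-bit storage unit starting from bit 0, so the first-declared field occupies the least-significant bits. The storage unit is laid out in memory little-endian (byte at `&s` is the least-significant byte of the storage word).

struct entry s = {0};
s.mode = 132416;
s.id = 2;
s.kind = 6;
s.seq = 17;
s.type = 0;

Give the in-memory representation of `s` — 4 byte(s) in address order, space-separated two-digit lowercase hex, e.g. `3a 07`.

mode (19b) val=132416 bits=0x20540 at bit 0: 0x00020540
id (2b) val=2 bits=0x2 at bit 19: 0x00120540
kind (3b) val=6 bits=0x6 at bit 21: 0x00d20540
seq (6b) val=17 bits=0x11 at bit 24: 0x11d20540
type (2b) val=0 bits=0x0 at bit 30: 0x11d20540
word = 0x11d20540 → little-endian bytes:
  [0]=0x40  [1]=0x05  [2]=0xd2  [3]=0x11

40 05 d2 11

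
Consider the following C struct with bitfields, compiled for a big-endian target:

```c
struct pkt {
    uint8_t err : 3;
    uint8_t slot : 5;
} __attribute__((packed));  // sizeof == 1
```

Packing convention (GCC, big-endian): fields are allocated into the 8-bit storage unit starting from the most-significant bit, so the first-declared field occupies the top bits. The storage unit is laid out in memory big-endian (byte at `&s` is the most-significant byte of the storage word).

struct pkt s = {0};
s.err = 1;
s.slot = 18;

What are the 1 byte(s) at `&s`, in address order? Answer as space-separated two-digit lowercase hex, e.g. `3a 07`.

32

err (3b) val=1 bits=0x1 at bit 5: 0x20
slot (5b) val=18 bits=0x12 at bit 0: 0x32
word = 0x32 → big-endian bytes:
  [0]=0x32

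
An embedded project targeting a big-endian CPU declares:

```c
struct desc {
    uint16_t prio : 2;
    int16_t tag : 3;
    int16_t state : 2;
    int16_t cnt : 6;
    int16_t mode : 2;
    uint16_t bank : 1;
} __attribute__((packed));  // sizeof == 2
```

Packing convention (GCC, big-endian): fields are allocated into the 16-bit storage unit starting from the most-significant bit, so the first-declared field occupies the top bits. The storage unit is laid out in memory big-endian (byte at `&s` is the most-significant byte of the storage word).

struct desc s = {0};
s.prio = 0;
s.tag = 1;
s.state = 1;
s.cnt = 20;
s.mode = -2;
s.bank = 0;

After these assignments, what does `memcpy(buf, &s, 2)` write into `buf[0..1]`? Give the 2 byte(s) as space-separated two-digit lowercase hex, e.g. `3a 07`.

0a a4

prio:2 = 0 → 0x0 << 14 → word 0x0000
tag:3 = 1 → 0x1 << 11 → word 0x0800
state:2 = 1 → 0x1 << 9 → word 0x0a00
cnt:6 = 20 → 0x14 << 3 → word 0x0aa0
mode:2 = -2 → 0x2 << 1 → word 0x0aa4
bank:1 = 0 → 0x0 << 0 → word 0x0aa4
word = 0x0aa4 → big-endian bytes:
  [0]=0x0a  [1]=0xa4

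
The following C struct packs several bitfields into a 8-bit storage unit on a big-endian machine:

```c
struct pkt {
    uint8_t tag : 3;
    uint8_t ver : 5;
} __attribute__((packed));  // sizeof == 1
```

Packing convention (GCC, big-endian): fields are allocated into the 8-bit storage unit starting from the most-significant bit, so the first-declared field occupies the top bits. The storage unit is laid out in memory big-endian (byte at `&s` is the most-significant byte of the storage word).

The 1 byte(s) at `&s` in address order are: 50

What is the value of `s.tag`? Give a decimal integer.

2

[0]=0x50 (big-endian) → word 0x50
tag [5+:3] = (word>>5) & 0x7 = 2  ←
ver [0+:5] = (word>>0) & 0x1f = 16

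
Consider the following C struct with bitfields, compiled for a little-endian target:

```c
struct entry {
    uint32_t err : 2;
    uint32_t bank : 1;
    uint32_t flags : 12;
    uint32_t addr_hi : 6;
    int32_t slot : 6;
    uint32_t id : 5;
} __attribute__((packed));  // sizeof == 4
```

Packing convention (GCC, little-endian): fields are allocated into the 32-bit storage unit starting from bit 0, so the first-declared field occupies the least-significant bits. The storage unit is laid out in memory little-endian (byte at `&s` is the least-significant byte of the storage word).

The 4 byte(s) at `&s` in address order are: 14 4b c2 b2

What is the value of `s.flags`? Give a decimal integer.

2402

[0]=0x14 [1]=0x4b [2]=0xc2 [3]=0xb2 (little-endian) → word 0xb2c24b14
err [0+:2] = (word>>0) & 0x3 = 0
bank [2+:1] = (word>>2) & 0x1 = 1
flags [3+:12] = (word>>3) & 0xfff = 2402  ←
addr_hi [15+:6] = (word>>15) & 0x3f = 4
slot [21+:6] = (word>>21) & 0x3f = 22
id [27+:5] = (word>>27) & 0x1f = 22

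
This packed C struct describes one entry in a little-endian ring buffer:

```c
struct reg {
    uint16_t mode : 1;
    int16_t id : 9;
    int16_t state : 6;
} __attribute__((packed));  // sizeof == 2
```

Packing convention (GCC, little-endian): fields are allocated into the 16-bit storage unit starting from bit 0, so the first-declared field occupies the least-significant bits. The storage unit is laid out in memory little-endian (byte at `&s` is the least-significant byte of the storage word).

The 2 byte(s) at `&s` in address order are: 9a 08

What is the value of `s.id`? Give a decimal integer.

77

[0]=0x9a [1]=0x08 (little-endian) → word 0x089a
mode:1 @ bit 0 → (0x089a>>0)&0x1 = 0x0
id:9 @ bit 1 → (0x089a>>1)&0x1ff = 0x4d  ←
state:6 @ bit 10 → (0x089a>>10)&0x3f = 0x2
id signed 9b, MSB=0: value = 77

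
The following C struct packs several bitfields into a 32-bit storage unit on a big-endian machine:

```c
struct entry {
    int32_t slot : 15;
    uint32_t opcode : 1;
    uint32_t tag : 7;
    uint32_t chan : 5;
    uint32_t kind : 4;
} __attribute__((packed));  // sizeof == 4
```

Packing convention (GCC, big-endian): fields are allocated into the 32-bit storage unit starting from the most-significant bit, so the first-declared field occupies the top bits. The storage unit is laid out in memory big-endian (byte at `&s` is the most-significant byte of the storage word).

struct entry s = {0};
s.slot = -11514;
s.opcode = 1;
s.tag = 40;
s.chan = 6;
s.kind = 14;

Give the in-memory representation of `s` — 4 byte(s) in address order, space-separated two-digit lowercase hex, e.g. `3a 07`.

slot:15 = -11514 → 0x5306 << 17 → word 0xa60c0000
opcode:1 = 1 → 0x1 << 16 → word 0xa60d0000
tag:7 = 40 → 0x28 << 9 → word 0xa60d5000
chan:5 = 6 → 0x6 << 4 → word 0xa60d5060
kind:4 = 14 → 0xe << 0 → word 0xa60d506e
word = 0xa60d506e → big-endian bytes:
  [0]=0xa6  [1]=0x0d  [2]=0x50  [3]=0x6e

a6 0d 50 6e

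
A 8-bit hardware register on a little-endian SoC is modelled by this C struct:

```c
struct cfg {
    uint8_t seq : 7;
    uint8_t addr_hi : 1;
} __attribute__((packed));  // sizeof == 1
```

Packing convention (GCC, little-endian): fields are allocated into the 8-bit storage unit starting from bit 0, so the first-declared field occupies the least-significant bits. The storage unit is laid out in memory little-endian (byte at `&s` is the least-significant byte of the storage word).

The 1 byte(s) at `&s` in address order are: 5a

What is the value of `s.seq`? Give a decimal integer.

[0]=0x5a (little-endian) → word 0x5a
seq:7 @ bit 0 → (0x5a>>0)&0x7f = 0x5a  ←
addr_hi:1 @ bit 7 → (0x5a>>7)&0x1 = 0x0

90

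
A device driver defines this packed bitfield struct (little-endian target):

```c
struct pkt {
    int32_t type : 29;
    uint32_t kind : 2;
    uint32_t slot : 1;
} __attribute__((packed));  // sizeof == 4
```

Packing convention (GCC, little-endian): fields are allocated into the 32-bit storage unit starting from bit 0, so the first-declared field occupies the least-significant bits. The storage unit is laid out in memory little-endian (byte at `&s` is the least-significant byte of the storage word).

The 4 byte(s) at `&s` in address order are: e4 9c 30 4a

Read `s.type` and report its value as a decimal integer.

170958052

[0]=0xe4 [1]=0x9c [2]=0x30 [3]=0x4a (little-endian) → word 0x4a309ce4
type:29 @ bit 0 → (0x4a309ce4>>0)&0x1fffffff = 0xa309ce4  ←
kind:2 @ bit 29 → (0x4a309ce4>>29)&0x3 = 0x2
slot:1 @ bit 31 → (0x4a309ce4>>31)&0x1 = 0x0
type signed 29b, MSB=0: value = 170958052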